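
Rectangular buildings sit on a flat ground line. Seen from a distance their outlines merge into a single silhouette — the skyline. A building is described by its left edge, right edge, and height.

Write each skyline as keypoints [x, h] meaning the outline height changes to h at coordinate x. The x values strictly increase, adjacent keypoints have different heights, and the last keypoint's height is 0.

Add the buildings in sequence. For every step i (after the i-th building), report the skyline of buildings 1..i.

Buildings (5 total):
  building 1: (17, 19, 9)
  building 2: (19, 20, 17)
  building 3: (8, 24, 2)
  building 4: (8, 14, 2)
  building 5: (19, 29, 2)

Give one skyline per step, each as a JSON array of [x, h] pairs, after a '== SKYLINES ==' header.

== SKYLINES ==
[[17,9],[19,0]]
[[17,9],[19,17],[20,0]]
[[8,2],[17,9],[19,17],[20,2],[24,0]]
[[8,2],[17,9],[19,17],[20,2],[24,0]]
[[8,2],[17,9],[19,17],[20,2],[29,0]]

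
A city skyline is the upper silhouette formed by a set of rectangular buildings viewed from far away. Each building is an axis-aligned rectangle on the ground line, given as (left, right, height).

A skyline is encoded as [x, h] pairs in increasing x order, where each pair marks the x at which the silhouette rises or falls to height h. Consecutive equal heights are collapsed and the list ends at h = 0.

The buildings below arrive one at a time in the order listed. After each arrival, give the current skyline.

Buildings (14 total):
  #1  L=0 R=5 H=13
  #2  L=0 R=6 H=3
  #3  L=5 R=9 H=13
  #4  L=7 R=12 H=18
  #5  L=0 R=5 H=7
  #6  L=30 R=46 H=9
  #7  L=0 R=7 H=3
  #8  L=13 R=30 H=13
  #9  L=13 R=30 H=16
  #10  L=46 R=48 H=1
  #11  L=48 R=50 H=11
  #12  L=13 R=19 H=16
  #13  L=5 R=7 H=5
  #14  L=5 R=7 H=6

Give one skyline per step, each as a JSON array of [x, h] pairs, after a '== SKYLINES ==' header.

== SKYLINES ==
[[0,13],[5,0]]
[[0,13],[5,3],[6,0]]
[[0,13],[9,0]]
[[0,13],[7,18],[12,0]]
[[0,13],[7,18],[12,0]]
[[0,13],[7,18],[12,0],[30,9],[46,0]]
[[0,13],[7,18],[12,0],[30,9],[46,0]]
[[0,13],[7,18],[12,0],[13,13],[30,9],[46,0]]
[[0,13],[7,18],[12,0],[13,16],[30,9],[46,0]]
[[0,13],[7,18],[12,0],[13,16],[30,9],[46,1],[48,0]]
[[0,13],[7,18],[12,0],[13,16],[30,9],[46,1],[48,11],[50,0]]
[[0,13],[7,18],[12,0],[13,16],[30,9],[46,1],[48,11],[50,0]]
[[0,13],[7,18],[12,0],[13,16],[30,9],[46,1],[48,11],[50,0]]
[[0,13],[7,18],[12,0],[13,16],[30,9],[46,1],[48,11],[50,0]]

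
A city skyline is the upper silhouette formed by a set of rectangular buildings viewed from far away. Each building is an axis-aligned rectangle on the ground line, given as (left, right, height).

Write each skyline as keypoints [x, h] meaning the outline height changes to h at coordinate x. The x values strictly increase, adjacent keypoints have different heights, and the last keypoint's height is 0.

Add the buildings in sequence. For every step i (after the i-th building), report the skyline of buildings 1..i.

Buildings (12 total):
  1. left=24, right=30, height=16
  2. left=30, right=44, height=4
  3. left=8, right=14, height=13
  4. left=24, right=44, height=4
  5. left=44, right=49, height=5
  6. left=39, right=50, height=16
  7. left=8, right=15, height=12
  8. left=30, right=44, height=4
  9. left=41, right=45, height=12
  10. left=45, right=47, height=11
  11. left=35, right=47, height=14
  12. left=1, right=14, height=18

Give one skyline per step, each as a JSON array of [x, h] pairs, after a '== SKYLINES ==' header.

== SKYLINES ==
[[24,16],[30,0]]
[[24,16],[30,4],[44,0]]
[[8,13],[14,0],[24,16],[30,4],[44,0]]
[[8,13],[14,0],[24,16],[30,4],[44,0]]
[[8,13],[14,0],[24,16],[30,4],[44,5],[49,0]]
[[8,13],[14,0],[24,16],[30,4],[39,16],[50,0]]
[[8,13],[14,12],[15,0],[24,16],[30,4],[39,16],[50,0]]
[[8,13],[14,12],[15,0],[24,16],[30,4],[39,16],[50,0]]
[[8,13],[14,12],[15,0],[24,16],[30,4],[39,16],[50,0]]
[[8,13],[14,12],[15,0],[24,16],[30,4],[39,16],[50,0]]
[[8,13],[14,12],[15,0],[24,16],[30,4],[35,14],[39,16],[50,0]]
[[1,18],[14,12],[15,0],[24,16],[30,4],[35,14],[39,16],[50,0]]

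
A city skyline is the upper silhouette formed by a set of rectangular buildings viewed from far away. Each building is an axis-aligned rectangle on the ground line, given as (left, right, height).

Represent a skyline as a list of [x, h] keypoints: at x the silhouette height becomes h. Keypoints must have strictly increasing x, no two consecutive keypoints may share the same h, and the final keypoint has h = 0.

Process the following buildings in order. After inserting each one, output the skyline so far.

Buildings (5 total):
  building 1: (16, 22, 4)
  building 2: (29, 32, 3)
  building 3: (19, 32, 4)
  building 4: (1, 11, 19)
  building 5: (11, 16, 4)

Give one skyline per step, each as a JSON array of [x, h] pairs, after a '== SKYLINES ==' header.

== SKYLINES ==
[[16,4],[22,0]]
[[16,4],[22,0],[29,3],[32,0]]
[[16,4],[32,0]]
[[1,19],[11,0],[16,4],[32,0]]
[[1,19],[11,4],[32,0]]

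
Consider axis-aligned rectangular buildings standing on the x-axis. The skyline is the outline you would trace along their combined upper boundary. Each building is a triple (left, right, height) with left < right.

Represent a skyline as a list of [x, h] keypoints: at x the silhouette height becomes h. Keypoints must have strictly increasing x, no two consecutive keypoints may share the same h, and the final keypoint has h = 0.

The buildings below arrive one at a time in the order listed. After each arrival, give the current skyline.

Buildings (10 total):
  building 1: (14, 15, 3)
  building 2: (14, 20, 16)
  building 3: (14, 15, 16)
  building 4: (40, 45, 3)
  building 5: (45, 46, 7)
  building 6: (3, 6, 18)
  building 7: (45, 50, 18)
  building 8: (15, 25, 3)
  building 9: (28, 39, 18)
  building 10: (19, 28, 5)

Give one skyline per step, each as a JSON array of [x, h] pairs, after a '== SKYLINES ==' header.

== SKYLINES ==
[[14,3],[15,0]]
[[14,16],[20,0]]
[[14,16],[20,0]]
[[14,16],[20,0],[40,3],[45,0]]
[[14,16],[20,0],[40,3],[45,7],[46,0]]
[[3,18],[6,0],[14,16],[20,0],[40,3],[45,7],[46,0]]
[[3,18],[6,0],[14,16],[20,0],[40,3],[45,18],[50,0]]
[[3,18],[6,0],[14,16],[20,3],[25,0],[40,3],[45,18],[50,0]]
[[3,18],[6,0],[14,16],[20,3],[25,0],[28,18],[39,0],[40,3],[45,18],[50,0]]
[[3,18],[6,0],[14,16],[20,5],[28,18],[39,0],[40,3],[45,18],[50,0]]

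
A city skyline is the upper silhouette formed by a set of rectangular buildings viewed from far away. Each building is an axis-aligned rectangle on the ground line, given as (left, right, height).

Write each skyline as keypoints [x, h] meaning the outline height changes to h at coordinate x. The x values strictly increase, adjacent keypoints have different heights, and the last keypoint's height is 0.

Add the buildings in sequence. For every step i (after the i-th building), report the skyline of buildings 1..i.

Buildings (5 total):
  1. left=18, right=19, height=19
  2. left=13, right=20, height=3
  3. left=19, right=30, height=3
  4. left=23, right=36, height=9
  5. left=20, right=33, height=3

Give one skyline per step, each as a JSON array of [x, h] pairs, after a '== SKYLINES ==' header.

== SKYLINES ==
[[18,19],[19,0]]
[[13,3],[18,19],[19,3],[20,0]]
[[13,3],[18,19],[19,3],[30,0]]
[[13,3],[18,19],[19,3],[23,9],[36,0]]
[[13,3],[18,19],[19,3],[23,9],[36,0]]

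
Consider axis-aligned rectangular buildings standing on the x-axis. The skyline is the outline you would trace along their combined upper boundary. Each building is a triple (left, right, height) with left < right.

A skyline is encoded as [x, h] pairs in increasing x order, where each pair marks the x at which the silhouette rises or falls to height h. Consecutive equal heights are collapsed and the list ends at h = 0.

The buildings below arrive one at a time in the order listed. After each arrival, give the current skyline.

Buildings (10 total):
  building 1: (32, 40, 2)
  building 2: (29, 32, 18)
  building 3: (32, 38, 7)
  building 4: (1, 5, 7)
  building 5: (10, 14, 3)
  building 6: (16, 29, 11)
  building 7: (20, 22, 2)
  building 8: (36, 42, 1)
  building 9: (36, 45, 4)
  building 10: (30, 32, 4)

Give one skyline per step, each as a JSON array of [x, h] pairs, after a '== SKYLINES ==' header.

== SKYLINES ==
[[32,2],[40,0]]
[[29,18],[32,2],[40,0]]
[[29,18],[32,7],[38,2],[40,0]]
[[1,7],[5,0],[29,18],[32,7],[38,2],[40,0]]
[[1,7],[5,0],[10,3],[14,0],[29,18],[32,7],[38,2],[40,0]]
[[1,7],[5,0],[10,3],[14,0],[16,11],[29,18],[32,7],[38,2],[40,0]]
[[1,7],[5,0],[10,3],[14,0],[16,11],[29,18],[32,7],[38,2],[40,0]]
[[1,7],[5,0],[10,3],[14,0],[16,11],[29,18],[32,7],[38,2],[40,1],[42,0]]
[[1,7],[5,0],[10,3],[14,0],[16,11],[29,18],[32,7],[38,4],[45,0]]
[[1,7],[5,0],[10,3],[14,0],[16,11],[29,18],[32,7],[38,4],[45,0]]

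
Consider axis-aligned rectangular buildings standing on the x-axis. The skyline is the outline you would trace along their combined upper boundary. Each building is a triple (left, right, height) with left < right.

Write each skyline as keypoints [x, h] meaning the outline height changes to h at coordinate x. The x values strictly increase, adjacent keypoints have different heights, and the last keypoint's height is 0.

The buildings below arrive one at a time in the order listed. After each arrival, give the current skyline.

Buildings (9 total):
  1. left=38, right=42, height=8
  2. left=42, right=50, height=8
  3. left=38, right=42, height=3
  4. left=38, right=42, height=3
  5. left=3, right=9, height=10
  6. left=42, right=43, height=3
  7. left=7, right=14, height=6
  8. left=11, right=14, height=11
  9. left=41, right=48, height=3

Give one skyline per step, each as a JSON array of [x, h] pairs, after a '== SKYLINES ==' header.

== SKYLINES ==
[[38,8],[42,0]]
[[38,8],[50,0]]
[[38,8],[50,0]]
[[38,8],[50,0]]
[[3,10],[9,0],[38,8],[50,0]]
[[3,10],[9,0],[38,8],[50,0]]
[[3,10],[9,6],[14,0],[38,8],[50,0]]
[[3,10],[9,6],[11,11],[14,0],[38,8],[50,0]]
[[3,10],[9,6],[11,11],[14,0],[38,8],[50,0]]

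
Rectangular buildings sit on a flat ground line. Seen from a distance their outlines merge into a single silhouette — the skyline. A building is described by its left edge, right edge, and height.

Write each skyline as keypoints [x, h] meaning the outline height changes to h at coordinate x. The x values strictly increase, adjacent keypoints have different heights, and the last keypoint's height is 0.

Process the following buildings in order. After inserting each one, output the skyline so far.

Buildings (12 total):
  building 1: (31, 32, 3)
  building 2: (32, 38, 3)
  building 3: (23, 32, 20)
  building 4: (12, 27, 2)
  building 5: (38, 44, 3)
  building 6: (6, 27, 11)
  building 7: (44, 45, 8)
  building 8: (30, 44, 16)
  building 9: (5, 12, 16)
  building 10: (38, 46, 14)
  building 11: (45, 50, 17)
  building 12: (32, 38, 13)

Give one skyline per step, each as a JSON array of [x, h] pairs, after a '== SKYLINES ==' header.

== SKYLINES ==
[[31,3],[32,0]]
[[31,3],[38,0]]
[[23,20],[32,3],[38,0]]
[[12,2],[23,20],[32,3],[38,0]]
[[12,2],[23,20],[32,3],[44,0]]
[[6,11],[23,20],[32,3],[44,0]]
[[6,11],[23,20],[32,3],[44,8],[45,0]]
[[6,11],[23,20],[32,16],[44,8],[45,0]]
[[5,16],[12,11],[23,20],[32,16],[44,8],[45,0]]
[[5,16],[12,11],[23,20],[32,16],[44,14],[46,0]]
[[5,16],[12,11],[23,20],[32,16],[44,14],[45,17],[50,0]]
[[5,16],[12,11],[23,20],[32,16],[44,14],[45,17],[50,0]]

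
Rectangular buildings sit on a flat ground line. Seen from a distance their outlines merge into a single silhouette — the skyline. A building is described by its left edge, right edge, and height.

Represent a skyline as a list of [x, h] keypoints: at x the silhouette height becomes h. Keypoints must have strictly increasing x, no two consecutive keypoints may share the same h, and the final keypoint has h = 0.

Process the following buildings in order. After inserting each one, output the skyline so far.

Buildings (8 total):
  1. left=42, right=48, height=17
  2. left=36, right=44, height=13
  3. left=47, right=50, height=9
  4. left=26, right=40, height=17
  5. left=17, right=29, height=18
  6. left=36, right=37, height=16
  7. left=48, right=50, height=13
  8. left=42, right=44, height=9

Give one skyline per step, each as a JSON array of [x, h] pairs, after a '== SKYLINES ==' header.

== SKYLINES ==
[[42,17],[48,0]]
[[36,13],[42,17],[48,0]]
[[36,13],[42,17],[48,9],[50,0]]
[[26,17],[40,13],[42,17],[48,9],[50,0]]
[[17,18],[29,17],[40,13],[42,17],[48,9],[50,0]]
[[17,18],[29,17],[40,13],[42,17],[48,9],[50,0]]
[[17,18],[29,17],[40,13],[42,17],[48,13],[50,0]]
[[17,18],[29,17],[40,13],[42,17],[48,13],[50,0]]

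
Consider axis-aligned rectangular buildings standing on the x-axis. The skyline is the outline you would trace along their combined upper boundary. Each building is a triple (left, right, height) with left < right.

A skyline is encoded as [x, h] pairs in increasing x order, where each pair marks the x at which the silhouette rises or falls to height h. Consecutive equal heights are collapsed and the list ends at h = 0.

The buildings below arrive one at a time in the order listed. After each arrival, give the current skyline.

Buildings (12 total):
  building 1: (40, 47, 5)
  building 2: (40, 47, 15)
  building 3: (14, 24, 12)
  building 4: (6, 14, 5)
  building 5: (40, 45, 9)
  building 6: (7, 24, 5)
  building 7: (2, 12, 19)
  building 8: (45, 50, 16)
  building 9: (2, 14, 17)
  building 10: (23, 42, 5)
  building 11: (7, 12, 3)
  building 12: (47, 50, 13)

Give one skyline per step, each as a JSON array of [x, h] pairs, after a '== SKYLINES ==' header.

== SKYLINES ==
[[40,5],[47,0]]
[[40,15],[47,0]]
[[14,12],[24,0],[40,15],[47,0]]
[[6,5],[14,12],[24,0],[40,15],[47,0]]
[[6,5],[14,12],[24,0],[40,15],[47,0]]
[[6,5],[14,12],[24,0],[40,15],[47,0]]
[[2,19],[12,5],[14,12],[24,0],[40,15],[47,0]]
[[2,19],[12,5],[14,12],[24,0],[40,15],[45,16],[50,0]]
[[2,19],[12,17],[14,12],[24,0],[40,15],[45,16],[50,0]]
[[2,19],[12,17],[14,12],[24,5],[40,15],[45,16],[50,0]]
[[2,19],[12,17],[14,12],[24,5],[40,15],[45,16],[50,0]]
[[2,19],[12,17],[14,12],[24,5],[40,15],[45,16],[50,0]]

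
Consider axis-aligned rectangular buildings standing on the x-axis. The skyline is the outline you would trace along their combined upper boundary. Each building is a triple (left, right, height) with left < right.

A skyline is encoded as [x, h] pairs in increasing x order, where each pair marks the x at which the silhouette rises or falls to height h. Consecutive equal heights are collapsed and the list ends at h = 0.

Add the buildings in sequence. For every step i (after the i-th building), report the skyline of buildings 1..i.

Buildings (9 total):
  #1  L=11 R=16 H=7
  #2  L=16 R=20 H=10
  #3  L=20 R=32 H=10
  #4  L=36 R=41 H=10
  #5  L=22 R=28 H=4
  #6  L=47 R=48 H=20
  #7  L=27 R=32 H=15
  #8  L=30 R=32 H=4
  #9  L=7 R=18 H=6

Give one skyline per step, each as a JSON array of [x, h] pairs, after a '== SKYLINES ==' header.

== SKYLINES ==
[[11,7],[16,0]]
[[11,7],[16,10],[20,0]]
[[11,7],[16,10],[32,0]]
[[11,7],[16,10],[32,0],[36,10],[41,0]]
[[11,7],[16,10],[32,0],[36,10],[41,0]]
[[11,7],[16,10],[32,0],[36,10],[41,0],[47,20],[48,0]]
[[11,7],[16,10],[27,15],[32,0],[36,10],[41,0],[47,20],[48,0]]
[[11,7],[16,10],[27,15],[32,0],[36,10],[41,0],[47,20],[48,0]]
[[7,6],[11,7],[16,10],[27,15],[32,0],[36,10],[41,0],[47,20],[48,0]]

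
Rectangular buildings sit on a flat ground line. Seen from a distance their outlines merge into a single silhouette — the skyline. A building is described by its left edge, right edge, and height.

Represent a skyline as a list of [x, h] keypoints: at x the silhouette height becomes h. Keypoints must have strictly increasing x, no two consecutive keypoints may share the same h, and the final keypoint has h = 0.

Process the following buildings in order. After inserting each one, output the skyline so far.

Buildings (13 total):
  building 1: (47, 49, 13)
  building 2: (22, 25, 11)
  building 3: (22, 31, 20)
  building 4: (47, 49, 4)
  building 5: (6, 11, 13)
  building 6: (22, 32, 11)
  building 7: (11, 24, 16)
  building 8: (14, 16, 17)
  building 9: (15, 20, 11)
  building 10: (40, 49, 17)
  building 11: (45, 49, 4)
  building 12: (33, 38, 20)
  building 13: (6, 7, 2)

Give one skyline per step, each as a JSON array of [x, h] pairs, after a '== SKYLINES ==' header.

== SKYLINES ==
[[47,13],[49,0]]
[[22,11],[25,0],[47,13],[49,0]]
[[22,20],[31,0],[47,13],[49,0]]
[[22,20],[31,0],[47,13],[49,0]]
[[6,13],[11,0],[22,20],[31,0],[47,13],[49,0]]
[[6,13],[11,0],[22,20],[31,11],[32,0],[47,13],[49,0]]
[[6,13],[11,16],[22,20],[31,11],[32,0],[47,13],[49,0]]
[[6,13],[11,16],[14,17],[16,16],[22,20],[31,11],[32,0],[47,13],[49,0]]
[[6,13],[11,16],[14,17],[16,16],[22,20],[31,11],[32,0],[47,13],[49,0]]
[[6,13],[11,16],[14,17],[16,16],[22,20],[31,11],[32,0],[40,17],[49,0]]
[[6,13],[11,16],[14,17],[16,16],[22,20],[31,11],[32,0],[40,17],[49,0]]
[[6,13],[11,16],[14,17],[16,16],[22,20],[31,11],[32,0],[33,20],[38,0],[40,17],[49,0]]
[[6,13],[11,16],[14,17],[16,16],[22,20],[31,11],[32,0],[33,20],[38,0],[40,17],[49,0]]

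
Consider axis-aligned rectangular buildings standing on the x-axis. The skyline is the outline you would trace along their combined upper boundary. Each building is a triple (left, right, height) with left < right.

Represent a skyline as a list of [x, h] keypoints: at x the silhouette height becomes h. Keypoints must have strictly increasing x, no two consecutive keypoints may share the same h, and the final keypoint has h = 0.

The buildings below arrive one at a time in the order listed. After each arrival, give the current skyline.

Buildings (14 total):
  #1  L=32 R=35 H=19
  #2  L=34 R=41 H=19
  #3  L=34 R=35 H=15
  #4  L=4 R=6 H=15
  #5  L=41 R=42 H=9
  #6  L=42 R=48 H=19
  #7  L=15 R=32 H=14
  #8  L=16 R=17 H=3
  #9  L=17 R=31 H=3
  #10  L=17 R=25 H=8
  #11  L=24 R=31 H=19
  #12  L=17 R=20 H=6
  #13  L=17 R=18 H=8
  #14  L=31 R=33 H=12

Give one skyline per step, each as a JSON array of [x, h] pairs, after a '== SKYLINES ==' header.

== SKYLINES ==
[[32,19],[35,0]]
[[32,19],[41,0]]
[[32,19],[41,0]]
[[4,15],[6,0],[32,19],[41,0]]
[[4,15],[6,0],[32,19],[41,9],[42,0]]
[[4,15],[6,0],[32,19],[41,9],[42,19],[48,0]]
[[4,15],[6,0],[15,14],[32,19],[41,9],[42,19],[48,0]]
[[4,15],[6,0],[15,14],[32,19],[41,9],[42,19],[48,0]]
[[4,15],[6,0],[15,14],[32,19],[41,9],[42,19],[48,0]]
[[4,15],[6,0],[15,14],[32,19],[41,9],[42,19],[48,0]]
[[4,15],[6,0],[15,14],[24,19],[31,14],[32,19],[41,9],[42,19],[48,0]]
[[4,15],[6,0],[15,14],[24,19],[31,14],[32,19],[41,9],[42,19],[48,0]]
[[4,15],[6,0],[15,14],[24,19],[31,14],[32,19],[41,9],[42,19],[48,0]]
[[4,15],[6,0],[15,14],[24,19],[31,14],[32,19],[41,9],[42,19],[48,0]]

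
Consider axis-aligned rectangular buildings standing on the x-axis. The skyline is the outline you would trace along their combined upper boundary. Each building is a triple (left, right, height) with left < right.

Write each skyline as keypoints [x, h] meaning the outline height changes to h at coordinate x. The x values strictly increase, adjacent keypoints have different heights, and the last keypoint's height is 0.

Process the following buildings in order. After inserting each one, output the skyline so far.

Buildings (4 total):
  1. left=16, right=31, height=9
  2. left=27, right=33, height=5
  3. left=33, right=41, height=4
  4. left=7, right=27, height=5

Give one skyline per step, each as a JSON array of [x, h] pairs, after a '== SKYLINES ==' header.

== SKYLINES ==
[[16,9],[31,0]]
[[16,9],[31,5],[33,0]]
[[16,9],[31,5],[33,4],[41,0]]
[[7,5],[16,9],[31,5],[33,4],[41,0]]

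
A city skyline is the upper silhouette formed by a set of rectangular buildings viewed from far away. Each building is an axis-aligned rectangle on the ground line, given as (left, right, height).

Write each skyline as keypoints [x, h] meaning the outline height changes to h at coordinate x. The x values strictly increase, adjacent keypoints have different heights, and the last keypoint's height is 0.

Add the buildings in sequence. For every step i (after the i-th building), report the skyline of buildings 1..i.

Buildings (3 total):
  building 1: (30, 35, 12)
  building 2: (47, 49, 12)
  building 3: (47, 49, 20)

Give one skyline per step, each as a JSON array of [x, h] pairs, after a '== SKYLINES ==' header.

== SKYLINES ==
[[30,12],[35,0]]
[[30,12],[35,0],[47,12],[49,0]]
[[30,12],[35,0],[47,20],[49,0]]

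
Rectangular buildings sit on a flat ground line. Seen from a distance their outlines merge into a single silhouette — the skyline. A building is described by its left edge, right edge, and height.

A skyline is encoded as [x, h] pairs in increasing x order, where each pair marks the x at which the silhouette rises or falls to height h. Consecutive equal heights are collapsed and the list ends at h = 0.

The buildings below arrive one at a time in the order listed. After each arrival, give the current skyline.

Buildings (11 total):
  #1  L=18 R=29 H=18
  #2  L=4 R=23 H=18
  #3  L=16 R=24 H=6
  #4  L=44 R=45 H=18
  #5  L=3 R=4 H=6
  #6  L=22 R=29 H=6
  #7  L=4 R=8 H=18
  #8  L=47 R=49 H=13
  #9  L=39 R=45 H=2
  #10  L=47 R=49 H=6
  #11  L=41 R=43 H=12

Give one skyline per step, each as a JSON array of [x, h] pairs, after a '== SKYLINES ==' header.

== SKYLINES ==
[[18,18],[29,0]]
[[4,18],[29,0]]
[[4,18],[29,0]]
[[4,18],[29,0],[44,18],[45,0]]
[[3,6],[4,18],[29,0],[44,18],[45,0]]
[[3,6],[4,18],[29,0],[44,18],[45,0]]
[[3,6],[4,18],[29,0],[44,18],[45,0]]
[[3,6],[4,18],[29,0],[44,18],[45,0],[47,13],[49,0]]
[[3,6],[4,18],[29,0],[39,2],[44,18],[45,0],[47,13],[49,0]]
[[3,6],[4,18],[29,0],[39,2],[44,18],[45,0],[47,13],[49,0]]
[[3,6],[4,18],[29,0],[39,2],[41,12],[43,2],[44,18],[45,0],[47,13],[49,0]]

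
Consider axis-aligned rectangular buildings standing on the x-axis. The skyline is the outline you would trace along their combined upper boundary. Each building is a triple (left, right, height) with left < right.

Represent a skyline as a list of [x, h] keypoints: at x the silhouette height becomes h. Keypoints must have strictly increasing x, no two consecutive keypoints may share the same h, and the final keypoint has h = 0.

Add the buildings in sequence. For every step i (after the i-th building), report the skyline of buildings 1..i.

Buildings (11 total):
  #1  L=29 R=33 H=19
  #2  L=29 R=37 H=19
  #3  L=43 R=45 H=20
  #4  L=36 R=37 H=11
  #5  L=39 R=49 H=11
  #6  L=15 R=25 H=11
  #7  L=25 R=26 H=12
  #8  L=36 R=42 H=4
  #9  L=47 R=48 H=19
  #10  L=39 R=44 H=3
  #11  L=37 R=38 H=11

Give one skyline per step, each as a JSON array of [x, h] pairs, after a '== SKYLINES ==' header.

== SKYLINES ==
[[29,19],[33,0]]
[[29,19],[37,0]]
[[29,19],[37,0],[43,20],[45,0]]
[[29,19],[37,0],[43,20],[45,0]]
[[29,19],[37,0],[39,11],[43,20],[45,11],[49,0]]
[[15,11],[25,0],[29,19],[37,0],[39,11],[43,20],[45,11],[49,0]]
[[15,11],[25,12],[26,0],[29,19],[37,0],[39,11],[43,20],[45,11],[49,0]]
[[15,11],[25,12],[26,0],[29,19],[37,4],[39,11],[43,20],[45,11],[49,0]]
[[15,11],[25,12],[26,0],[29,19],[37,4],[39,11],[43,20],[45,11],[47,19],[48,11],[49,0]]
[[15,11],[25,12],[26,0],[29,19],[37,4],[39,11],[43,20],[45,11],[47,19],[48,11],[49,0]]
[[15,11],[25,12],[26,0],[29,19],[37,11],[38,4],[39,11],[43,20],[45,11],[47,19],[48,11],[49,0]]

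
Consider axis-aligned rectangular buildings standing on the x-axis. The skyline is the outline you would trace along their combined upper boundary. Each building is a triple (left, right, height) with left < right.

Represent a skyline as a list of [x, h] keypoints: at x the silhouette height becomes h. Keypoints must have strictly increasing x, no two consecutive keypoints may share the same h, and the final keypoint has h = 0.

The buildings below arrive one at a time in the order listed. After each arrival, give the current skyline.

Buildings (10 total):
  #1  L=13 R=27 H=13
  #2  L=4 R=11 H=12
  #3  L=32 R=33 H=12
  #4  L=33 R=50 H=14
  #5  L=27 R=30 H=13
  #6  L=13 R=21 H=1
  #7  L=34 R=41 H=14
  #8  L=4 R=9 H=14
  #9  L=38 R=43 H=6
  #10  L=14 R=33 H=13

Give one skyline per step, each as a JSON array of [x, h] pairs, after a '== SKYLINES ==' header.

== SKYLINES ==
[[13,13],[27,0]]
[[4,12],[11,0],[13,13],[27,0]]
[[4,12],[11,0],[13,13],[27,0],[32,12],[33,0]]
[[4,12],[11,0],[13,13],[27,0],[32,12],[33,14],[50,0]]
[[4,12],[11,0],[13,13],[30,0],[32,12],[33,14],[50,0]]
[[4,12],[11,0],[13,13],[30,0],[32,12],[33,14],[50,0]]
[[4,12],[11,0],[13,13],[30,0],[32,12],[33,14],[50,0]]
[[4,14],[9,12],[11,0],[13,13],[30,0],[32,12],[33,14],[50,0]]
[[4,14],[9,12],[11,0],[13,13],[30,0],[32,12],[33,14],[50,0]]
[[4,14],[9,12],[11,0],[13,13],[33,14],[50,0]]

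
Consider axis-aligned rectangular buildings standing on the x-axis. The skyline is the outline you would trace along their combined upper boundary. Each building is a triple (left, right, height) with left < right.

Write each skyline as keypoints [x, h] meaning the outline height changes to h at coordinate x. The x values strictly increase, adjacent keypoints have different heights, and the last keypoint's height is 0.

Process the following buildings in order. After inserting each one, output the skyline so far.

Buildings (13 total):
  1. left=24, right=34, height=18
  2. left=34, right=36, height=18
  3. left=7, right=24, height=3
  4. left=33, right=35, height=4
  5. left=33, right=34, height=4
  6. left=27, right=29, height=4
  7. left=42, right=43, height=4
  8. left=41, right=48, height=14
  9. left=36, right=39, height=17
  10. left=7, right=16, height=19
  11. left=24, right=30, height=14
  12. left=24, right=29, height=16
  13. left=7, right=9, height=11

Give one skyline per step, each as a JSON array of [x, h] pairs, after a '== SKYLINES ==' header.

== SKYLINES ==
[[24,18],[34,0]]
[[24,18],[36,0]]
[[7,3],[24,18],[36,0]]
[[7,3],[24,18],[36,0]]
[[7,3],[24,18],[36,0]]
[[7,3],[24,18],[36,0]]
[[7,3],[24,18],[36,0],[42,4],[43,0]]
[[7,3],[24,18],[36,0],[41,14],[48,0]]
[[7,3],[24,18],[36,17],[39,0],[41,14],[48,0]]
[[7,19],[16,3],[24,18],[36,17],[39,0],[41,14],[48,0]]
[[7,19],[16,3],[24,18],[36,17],[39,0],[41,14],[48,0]]
[[7,19],[16,3],[24,18],[36,17],[39,0],[41,14],[48,0]]
[[7,19],[16,3],[24,18],[36,17],[39,0],[41,14],[48,0]]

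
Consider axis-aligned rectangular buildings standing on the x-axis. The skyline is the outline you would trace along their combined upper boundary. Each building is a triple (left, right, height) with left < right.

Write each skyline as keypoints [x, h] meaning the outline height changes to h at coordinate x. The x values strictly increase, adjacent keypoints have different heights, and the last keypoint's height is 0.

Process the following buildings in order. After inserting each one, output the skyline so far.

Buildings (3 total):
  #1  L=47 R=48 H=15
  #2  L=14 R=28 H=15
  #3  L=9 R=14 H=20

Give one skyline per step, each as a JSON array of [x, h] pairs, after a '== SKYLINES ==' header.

== SKYLINES ==
[[47,15],[48,0]]
[[14,15],[28,0],[47,15],[48,0]]
[[9,20],[14,15],[28,0],[47,15],[48,0]]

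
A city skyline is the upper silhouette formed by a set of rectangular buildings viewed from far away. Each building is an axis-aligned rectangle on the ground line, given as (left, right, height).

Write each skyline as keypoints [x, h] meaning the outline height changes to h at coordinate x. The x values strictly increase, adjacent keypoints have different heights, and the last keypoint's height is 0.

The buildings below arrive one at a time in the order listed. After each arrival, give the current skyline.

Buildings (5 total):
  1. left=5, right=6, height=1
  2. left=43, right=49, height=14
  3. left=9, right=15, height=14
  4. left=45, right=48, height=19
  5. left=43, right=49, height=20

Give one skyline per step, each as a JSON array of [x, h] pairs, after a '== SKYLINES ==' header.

== SKYLINES ==
[[5,1],[6,0]]
[[5,1],[6,0],[43,14],[49,0]]
[[5,1],[6,0],[9,14],[15,0],[43,14],[49,0]]
[[5,1],[6,0],[9,14],[15,0],[43,14],[45,19],[48,14],[49,0]]
[[5,1],[6,0],[9,14],[15,0],[43,20],[49,0]]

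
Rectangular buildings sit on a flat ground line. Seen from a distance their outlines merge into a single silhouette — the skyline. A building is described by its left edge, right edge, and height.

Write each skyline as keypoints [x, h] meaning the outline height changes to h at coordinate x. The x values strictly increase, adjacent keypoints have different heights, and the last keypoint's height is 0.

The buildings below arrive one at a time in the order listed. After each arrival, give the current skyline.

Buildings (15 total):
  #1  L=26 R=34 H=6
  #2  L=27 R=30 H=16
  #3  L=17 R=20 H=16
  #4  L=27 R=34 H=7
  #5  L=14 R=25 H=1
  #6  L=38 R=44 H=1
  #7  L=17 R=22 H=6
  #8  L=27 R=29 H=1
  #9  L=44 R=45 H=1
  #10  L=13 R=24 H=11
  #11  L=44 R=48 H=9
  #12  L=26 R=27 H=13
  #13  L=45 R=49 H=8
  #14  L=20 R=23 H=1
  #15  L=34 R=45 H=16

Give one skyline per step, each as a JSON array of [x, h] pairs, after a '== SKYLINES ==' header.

== SKYLINES ==
[[26,6],[34,0]]
[[26,6],[27,16],[30,6],[34,0]]
[[17,16],[20,0],[26,6],[27,16],[30,6],[34,0]]
[[17,16],[20,0],[26,6],[27,16],[30,7],[34,0]]
[[14,1],[17,16],[20,1],[25,0],[26,6],[27,16],[30,7],[34,0]]
[[14,1],[17,16],[20,1],[25,0],[26,6],[27,16],[30,7],[34,0],[38,1],[44,0]]
[[14,1],[17,16],[20,6],[22,1],[25,0],[26,6],[27,16],[30,7],[34,0],[38,1],[44,0]]
[[14,1],[17,16],[20,6],[22,1],[25,0],[26,6],[27,16],[30,7],[34,0],[38,1],[44,0]]
[[14,1],[17,16],[20,6],[22,1],[25,0],[26,6],[27,16],[30,7],[34,0],[38,1],[45,0]]
[[13,11],[17,16],[20,11],[24,1],[25,0],[26,6],[27,16],[30,7],[34,0],[38,1],[45,0]]
[[13,11],[17,16],[20,11],[24,1],[25,0],[26,6],[27,16],[30,7],[34,0],[38,1],[44,9],[48,0]]
[[13,11],[17,16],[20,11],[24,1],[25,0],[26,13],[27,16],[30,7],[34,0],[38,1],[44,9],[48,0]]
[[13,11],[17,16],[20,11],[24,1],[25,0],[26,13],[27,16],[30,7],[34,0],[38,1],[44,9],[48,8],[49,0]]
[[13,11],[17,16],[20,11],[24,1],[25,0],[26,13],[27,16],[30,7],[34,0],[38,1],[44,9],[48,8],[49,0]]
[[13,11],[17,16],[20,11],[24,1],[25,0],[26,13],[27,16],[30,7],[34,16],[45,9],[48,8],[49,0]]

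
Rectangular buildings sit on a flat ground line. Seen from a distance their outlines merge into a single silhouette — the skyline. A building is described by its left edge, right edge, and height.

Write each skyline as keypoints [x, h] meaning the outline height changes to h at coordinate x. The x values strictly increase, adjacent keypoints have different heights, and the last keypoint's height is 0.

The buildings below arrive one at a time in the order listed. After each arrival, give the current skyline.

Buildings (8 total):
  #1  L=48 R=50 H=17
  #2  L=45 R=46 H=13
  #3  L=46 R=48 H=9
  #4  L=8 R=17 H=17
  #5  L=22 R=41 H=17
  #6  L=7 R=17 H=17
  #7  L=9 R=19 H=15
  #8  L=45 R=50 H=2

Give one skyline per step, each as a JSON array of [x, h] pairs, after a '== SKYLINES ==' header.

== SKYLINES ==
[[48,17],[50,0]]
[[45,13],[46,0],[48,17],[50,0]]
[[45,13],[46,9],[48,17],[50,0]]
[[8,17],[17,0],[45,13],[46,9],[48,17],[50,0]]
[[8,17],[17,0],[22,17],[41,0],[45,13],[46,9],[48,17],[50,0]]
[[7,17],[17,0],[22,17],[41,0],[45,13],[46,9],[48,17],[50,0]]
[[7,17],[17,15],[19,0],[22,17],[41,0],[45,13],[46,9],[48,17],[50,0]]
[[7,17],[17,15],[19,0],[22,17],[41,0],[45,13],[46,9],[48,17],[50,0]]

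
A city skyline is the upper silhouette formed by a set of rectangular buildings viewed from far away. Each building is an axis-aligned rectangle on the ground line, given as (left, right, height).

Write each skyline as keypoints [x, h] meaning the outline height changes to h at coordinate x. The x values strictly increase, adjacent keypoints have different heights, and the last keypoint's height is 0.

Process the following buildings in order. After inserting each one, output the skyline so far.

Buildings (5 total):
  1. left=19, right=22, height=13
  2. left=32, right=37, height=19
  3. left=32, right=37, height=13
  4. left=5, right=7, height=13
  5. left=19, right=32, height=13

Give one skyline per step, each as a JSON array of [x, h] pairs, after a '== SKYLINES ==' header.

== SKYLINES ==
[[19,13],[22,0]]
[[19,13],[22,0],[32,19],[37,0]]
[[19,13],[22,0],[32,19],[37,0]]
[[5,13],[7,0],[19,13],[22,0],[32,19],[37,0]]
[[5,13],[7,0],[19,13],[32,19],[37,0]]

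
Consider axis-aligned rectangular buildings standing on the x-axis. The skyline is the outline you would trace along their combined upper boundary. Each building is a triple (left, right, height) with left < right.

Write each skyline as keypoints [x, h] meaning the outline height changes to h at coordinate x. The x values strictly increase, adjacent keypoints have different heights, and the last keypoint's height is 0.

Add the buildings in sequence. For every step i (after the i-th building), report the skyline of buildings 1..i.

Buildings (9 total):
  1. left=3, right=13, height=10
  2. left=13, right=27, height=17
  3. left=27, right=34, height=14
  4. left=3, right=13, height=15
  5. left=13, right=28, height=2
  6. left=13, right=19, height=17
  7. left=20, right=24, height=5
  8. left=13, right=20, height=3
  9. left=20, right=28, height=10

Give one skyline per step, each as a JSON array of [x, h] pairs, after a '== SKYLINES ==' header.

== SKYLINES ==
[[3,10],[13,0]]
[[3,10],[13,17],[27,0]]
[[3,10],[13,17],[27,14],[34,0]]
[[3,15],[13,17],[27,14],[34,0]]
[[3,15],[13,17],[27,14],[34,0]]
[[3,15],[13,17],[27,14],[34,0]]
[[3,15],[13,17],[27,14],[34,0]]
[[3,15],[13,17],[27,14],[34,0]]
[[3,15],[13,17],[27,14],[34,0]]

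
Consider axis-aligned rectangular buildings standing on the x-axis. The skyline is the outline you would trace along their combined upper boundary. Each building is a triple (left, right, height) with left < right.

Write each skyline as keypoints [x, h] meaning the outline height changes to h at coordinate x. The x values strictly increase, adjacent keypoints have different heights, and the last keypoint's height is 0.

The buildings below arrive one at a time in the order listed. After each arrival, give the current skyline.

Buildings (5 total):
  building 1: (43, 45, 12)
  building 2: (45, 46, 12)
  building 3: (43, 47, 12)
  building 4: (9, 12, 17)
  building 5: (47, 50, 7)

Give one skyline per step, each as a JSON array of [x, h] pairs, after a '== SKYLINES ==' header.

== SKYLINES ==
[[43,12],[45,0]]
[[43,12],[46,0]]
[[43,12],[47,0]]
[[9,17],[12,0],[43,12],[47,0]]
[[9,17],[12,0],[43,12],[47,7],[50,0]]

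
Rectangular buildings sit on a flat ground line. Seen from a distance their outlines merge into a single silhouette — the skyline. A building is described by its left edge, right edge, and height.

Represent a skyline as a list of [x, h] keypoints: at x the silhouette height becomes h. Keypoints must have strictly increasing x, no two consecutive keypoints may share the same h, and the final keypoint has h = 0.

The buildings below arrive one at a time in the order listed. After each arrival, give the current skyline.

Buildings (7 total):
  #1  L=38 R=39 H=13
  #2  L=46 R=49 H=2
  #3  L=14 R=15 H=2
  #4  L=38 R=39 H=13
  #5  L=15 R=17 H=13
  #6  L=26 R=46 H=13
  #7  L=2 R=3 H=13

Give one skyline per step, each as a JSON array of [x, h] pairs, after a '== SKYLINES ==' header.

== SKYLINES ==
[[38,13],[39,0]]
[[38,13],[39,0],[46,2],[49,0]]
[[14,2],[15,0],[38,13],[39,0],[46,2],[49,0]]
[[14,2],[15,0],[38,13],[39,0],[46,2],[49,0]]
[[14,2],[15,13],[17,0],[38,13],[39,0],[46,2],[49,0]]
[[14,2],[15,13],[17,0],[26,13],[46,2],[49,0]]
[[2,13],[3,0],[14,2],[15,13],[17,0],[26,13],[46,2],[49,0]]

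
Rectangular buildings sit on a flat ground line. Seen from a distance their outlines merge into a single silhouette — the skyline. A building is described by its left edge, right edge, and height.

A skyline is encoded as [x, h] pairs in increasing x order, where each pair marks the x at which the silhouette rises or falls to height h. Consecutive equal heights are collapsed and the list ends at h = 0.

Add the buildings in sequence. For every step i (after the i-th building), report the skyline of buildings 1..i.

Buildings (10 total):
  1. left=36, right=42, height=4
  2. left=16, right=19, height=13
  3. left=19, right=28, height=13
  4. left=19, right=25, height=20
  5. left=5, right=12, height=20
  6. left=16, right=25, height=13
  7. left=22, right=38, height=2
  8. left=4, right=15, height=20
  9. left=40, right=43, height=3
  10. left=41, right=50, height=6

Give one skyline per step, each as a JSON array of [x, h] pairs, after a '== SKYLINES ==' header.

== SKYLINES ==
[[36,4],[42,0]]
[[16,13],[19,0],[36,4],[42,0]]
[[16,13],[28,0],[36,4],[42,0]]
[[16,13],[19,20],[25,13],[28,0],[36,4],[42,0]]
[[5,20],[12,0],[16,13],[19,20],[25,13],[28,0],[36,4],[42,0]]
[[5,20],[12,0],[16,13],[19,20],[25,13],[28,0],[36,4],[42,0]]
[[5,20],[12,0],[16,13],[19,20],[25,13],[28,2],[36,4],[42,0]]
[[4,20],[15,0],[16,13],[19,20],[25,13],[28,2],[36,4],[42,0]]
[[4,20],[15,0],[16,13],[19,20],[25,13],[28,2],[36,4],[42,3],[43,0]]
[[4,20],[15,0],[16,13],[19,20],[25,13],[28,2],[36,4],[41,6],[50,0]]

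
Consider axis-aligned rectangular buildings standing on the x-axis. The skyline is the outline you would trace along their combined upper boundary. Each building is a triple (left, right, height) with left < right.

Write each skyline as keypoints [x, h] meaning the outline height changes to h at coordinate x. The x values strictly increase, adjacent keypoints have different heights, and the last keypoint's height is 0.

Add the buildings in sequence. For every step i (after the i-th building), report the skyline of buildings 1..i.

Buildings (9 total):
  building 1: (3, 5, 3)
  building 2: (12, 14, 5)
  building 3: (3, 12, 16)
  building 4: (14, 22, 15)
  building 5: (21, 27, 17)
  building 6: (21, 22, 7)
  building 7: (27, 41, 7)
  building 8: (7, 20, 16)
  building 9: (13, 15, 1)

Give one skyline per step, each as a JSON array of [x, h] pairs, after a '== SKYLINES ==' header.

== SKYLINES ==
[[3,3],[5,0]]
[[3,3],[5,0],[12,5],[14,0]]
[[3,16],[12,5],[14,0]]
[[3,16],[12,5],[14,15],[22,0]]
[[3,16],[12,5],[14,15],[21,17],[27,0]]
[[3,16],[12,5],[14,15],[21,17],[27,0]]
[[3,16],[12,5],[14,15],[21,17],[27,7],[41,0]]
[[3,16],[20,15],[21,17],[27,7],[41,0]]
[[3,16],[20,15],[21,17],[27,7],[41,0]]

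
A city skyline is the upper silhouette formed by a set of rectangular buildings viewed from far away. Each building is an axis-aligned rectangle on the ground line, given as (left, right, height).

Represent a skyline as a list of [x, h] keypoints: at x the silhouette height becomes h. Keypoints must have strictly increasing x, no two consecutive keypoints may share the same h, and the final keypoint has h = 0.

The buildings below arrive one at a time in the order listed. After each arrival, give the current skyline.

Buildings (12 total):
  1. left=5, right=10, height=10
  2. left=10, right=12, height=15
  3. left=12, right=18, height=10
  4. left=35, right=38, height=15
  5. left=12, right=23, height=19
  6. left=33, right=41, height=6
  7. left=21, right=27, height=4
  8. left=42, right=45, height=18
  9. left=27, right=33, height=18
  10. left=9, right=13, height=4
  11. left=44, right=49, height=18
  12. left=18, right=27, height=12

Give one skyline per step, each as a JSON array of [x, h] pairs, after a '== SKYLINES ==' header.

== SKYLINES ==
[[5,10],[10,0]]
[[5,10],[10,15],[12,0]]
[[5,10],[10,15],[12,10],[18,0]]
[[5,10],[10,15],[12,10],[18,0],[35,15],[38,0]]
[[5,10],[10,15],[12,19],[23,0],[35,15],[38,0]]
[[5,10],[10,15],[12,19],[23,0],[33,6],[35,15],[38,6],[41,0]]
[[5,10],[10,15],[12,19],[23,4],[27,0],[33,6],[35,15],[38,6],[41,0]]
[[5,10],[10,15],[12,19],[23,4],[27,0],[33,6],[35,15],[38,6],[41,0],[42,18],[45,0]]
[[5,10],[10,15],[12,19],[23,4],[27,18],[33,6],[35,15],[38,6],[41,0],[42,18],[45,0]]
[[5,10],[10,15],[12,19],[23,4],[27,18],[33,6],[35,15],[38,6],[41,0],[42,18],[45,0]]
[[5,10],[10,15],[12,19],[23,4],[27,18],[33,6],[35,15],[38,6],[41,0],[42,18],[49,0]]
[[5,10],[10,15],[12,19],[23,12],[27,18],[33,6],[35,15],[38,6],[41,0],[42,18],[49,0]]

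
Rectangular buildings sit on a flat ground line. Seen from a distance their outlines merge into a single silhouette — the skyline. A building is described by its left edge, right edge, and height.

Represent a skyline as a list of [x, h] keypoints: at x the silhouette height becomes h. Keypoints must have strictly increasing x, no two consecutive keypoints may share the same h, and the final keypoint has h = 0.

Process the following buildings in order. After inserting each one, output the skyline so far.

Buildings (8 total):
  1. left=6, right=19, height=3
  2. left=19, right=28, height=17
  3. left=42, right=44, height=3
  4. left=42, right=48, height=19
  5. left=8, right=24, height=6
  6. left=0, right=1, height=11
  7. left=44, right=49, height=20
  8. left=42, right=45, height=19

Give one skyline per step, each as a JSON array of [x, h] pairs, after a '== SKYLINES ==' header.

== SKYLINES ==
[[6,3],[19,0]]
[[6,3],[19,17],[28,0]]
[[6,3],[19,17],[28,0],[42,3],[44,0]]
[[6,3],[19,17],[28,0],[42,19],[48,0]]
[[6,3],[8,6],[19,17],[28,0],[42,19],[48,0]]
[[0,11],[1,0],[6,3],[8,6],[19,17],[28,0],[42,19],[48,0]]
[[0,11],[1,0],[6,3],[8,6],[19,17],[28,0],[42,19],[44,20],[49,0]]
[[0,11],[1,0],[6,3],[8,6],[19,17],[28,0],[42,19],[44,20],[49,0]]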